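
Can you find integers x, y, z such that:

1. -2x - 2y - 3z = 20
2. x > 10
Yes

Take x = 11, y = 0, z = -14. Substituting into each constraint:
  (1) -2(11) - 2(0) - 3(-14) = 20 ✓
  (2) 11 > 10 ✓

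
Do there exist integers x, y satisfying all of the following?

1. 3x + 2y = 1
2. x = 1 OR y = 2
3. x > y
Yes

Take x = 1, y = -1. Substituting into each constraint:
  (1) 3(1) + 2(-1) = 1 ✓
  (2) x = 1, target 1 ✓ (first branch holds)
  (3) 1 > -1 ✓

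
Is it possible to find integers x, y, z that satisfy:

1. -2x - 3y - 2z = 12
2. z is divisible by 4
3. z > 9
Yes

Take x = -18, y = 0, z = 12. Substituting into each constraint:
  (1) -2(-18) - 3(0) - 2(12) = 12 ✓
  (2) 12 = 4 × 3, remainder 0 ✓
  (3) 12 > 9 ✓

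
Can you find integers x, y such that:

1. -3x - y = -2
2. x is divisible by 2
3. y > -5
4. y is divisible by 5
Yes

Take x = -6, y = 20. Substituting into each constraint:
  (1) -3(-6) + (-20) = -2 ✓
  (2) -6 = 2 × -3, remainder 0 ✓
  (3) 20 > -5 ✓
  (4) 20 = 5 × 4, remainder 0 ✓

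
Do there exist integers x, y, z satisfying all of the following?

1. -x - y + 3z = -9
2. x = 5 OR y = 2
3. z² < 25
Yes

Take x = 7, y = 2, z = 0. Substituting into each constraint:
  (1) (-7) + (-2) + 3(0) = -9 ✓
  (2) y = 2, target 2 ✓ (second branch holds)
  (3) z² = (0)² = 0, and 0 < 25 ✓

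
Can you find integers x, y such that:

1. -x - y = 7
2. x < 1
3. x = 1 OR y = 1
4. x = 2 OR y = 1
Yes

Take x = -8, y = 1. Substituting into each constraint:
  (1) 8 + (-1) = 7 ✓
  (2) -8 < 1 ✓
  (3) y = 1, target 1 ✓ (second branch holds)
  (4) y = 1, target 1 ✓ (second branch holds)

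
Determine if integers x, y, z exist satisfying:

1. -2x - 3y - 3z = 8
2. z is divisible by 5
Yes

Take x = 2, y = -4, z = 0. Substituting into each constraint:
  (1) -2(2) - 3(-4) - 3(0) = 8 ✓
  (2) 0 = 5 × 0, remainder 0 ✓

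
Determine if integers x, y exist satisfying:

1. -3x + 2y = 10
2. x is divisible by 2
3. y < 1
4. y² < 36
Yes

Take x = -4, y = -1. Substituting into each constraint:
  (1) -3(-4) + 2(-1) = 10 ✓
  (2) -4 = 2 × -2, remainder 0 ✓
  (3) -1 < 1 ✓
  (4) y² = (-1)² = 1, and 1 < 36 ✓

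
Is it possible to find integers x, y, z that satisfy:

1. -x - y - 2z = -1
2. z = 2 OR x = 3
Yes

Take x = 3, y = -8, z = 3. Substituting into each constraint:
  (1) (-3) + 8 - 2(3) = -1 ✓
  (2) x = 3, target 3 ✓ (second branch holds)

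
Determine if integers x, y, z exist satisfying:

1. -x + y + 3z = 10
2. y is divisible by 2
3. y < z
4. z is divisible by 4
Yes

Take x = -12, y = -2, z = 0. Substituting into each constraint:
  (1) 12 + (-2) + 3(0) = 10 ✓
  (2) -2 = 2 × -1, remainder 0 ✓
  (3) -2 < 0 ✓
  (4) 0 = 4 × 0, remainder 0 ✓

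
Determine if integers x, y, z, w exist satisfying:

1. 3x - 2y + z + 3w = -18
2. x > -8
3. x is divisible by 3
Yes

Take x = 0, y = 0, z = -18, w = 0. Substituting into each constraint:
  (1) 3(0) - 2(0) + (-18) + 3(0) = -18 ✓
  (2) 0 > -8 ✓
  (3) 0 = 3 × 0, remainder 0 ✓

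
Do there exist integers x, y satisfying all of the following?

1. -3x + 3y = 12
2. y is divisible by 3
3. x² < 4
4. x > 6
No

A contradictory subset is {x² < 4, x > 6}. No integer assignment can satisfy these jointly:

  - x² < 4: restricts x to |x| ≤ 1
  - x > 6: bounds one variable relative to a constant

Direct contradiction: the bounds on x require x ≥ 7 and x ≤ 1 simultaneously, which is empty.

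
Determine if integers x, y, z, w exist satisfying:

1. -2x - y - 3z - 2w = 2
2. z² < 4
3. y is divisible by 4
Yes

Take x = -1, y = 0, z = 0, w = 0. Substituting into each constraint:
  (1) -2(-1) + 0 - 3(0) - 2(0) = 2 ✓
  (2) z² = (0)² = 0, and 0 < 4 ✓
  (3) 0 = 4 × 0, remainder 0 ✓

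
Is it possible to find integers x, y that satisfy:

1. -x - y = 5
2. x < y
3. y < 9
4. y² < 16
Yes

Take x = -3, y = -2. Substituting into each constraint:
  (1) 3 + 2 = 5 ✓
  (2) -3 < -2 ✓
  (3) -2 < 9 ✓
  (4) y² = (-2)² = 4, and 4 < 16 ✓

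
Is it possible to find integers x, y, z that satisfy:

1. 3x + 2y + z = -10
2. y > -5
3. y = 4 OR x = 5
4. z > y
Yes

Take x = -8, y = 4, z = 6. Substituting into each constraint:
  (1) 3(-8) + 2(4) + 6 = -10 ✓
  (2) 4 > -5 ✓
  (3) y = 4, target 4 ✓ (first branch holds)
  (4) 6 > 4 ✓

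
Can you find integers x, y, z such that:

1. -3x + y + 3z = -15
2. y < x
Yes

Take x = 1, y = 0, z = -4. Substituting into each constraint:
  (1) -3(1) + 0 + 3(-4) = -15 ✓
  (2) 0 < 1 ✓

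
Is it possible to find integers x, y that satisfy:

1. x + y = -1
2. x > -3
Yes

Take x = -1, y = 0. Substituting into each constraint:
  (1) (-1) + 0 = -1 ✓
  (2) -1 > -3 ✓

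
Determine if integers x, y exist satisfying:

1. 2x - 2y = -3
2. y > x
No

Even the single constraint (2x - 2y = -3) is infeasible over the integers.

  - 2x - 2y = -3: every term on the left is divisible by 2, so the LHS ≡ 0 (mod 2), but the RHS -3 is not — no integer solution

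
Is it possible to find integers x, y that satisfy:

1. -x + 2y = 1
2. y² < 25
Yes

Take x = -1, y = 0. Substituting into each constraint:
  (1) 1 + 2(0) = 1 ✓
  (2) y² = (0)² = 0, and 0 < 25 ✓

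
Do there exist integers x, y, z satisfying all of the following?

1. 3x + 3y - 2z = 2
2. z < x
Yes

Take x = 0, y = 0, z = -1. Substituting into each constraint:
  (1) 3(0) + 3(0) - 2(-1) = 2 ✓
  (2) -1 < 0 ✓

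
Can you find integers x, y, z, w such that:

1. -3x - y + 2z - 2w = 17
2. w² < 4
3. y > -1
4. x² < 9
Yes

Take x = 0, y = 1, z = 8, w = -1. Substituting into each constraint:
  (1) -3(0) + (-1) + 2(8) - 2(-1) = 17 ✓
  (2) w² = (-1)² = 1, and 1 < 4 ✓
  (3) 1 > -1 ✓
  (4) x² = (0)² = 0, and 0 < 9 ✓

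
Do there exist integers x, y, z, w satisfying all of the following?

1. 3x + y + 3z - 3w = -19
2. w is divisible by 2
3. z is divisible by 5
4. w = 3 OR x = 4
Yes

Take x = 4, y = -19, z = 0, w = 4. Substituting into each constraint:
  (1) 3(4) + (-19) + 3(0) - 3(4) = -19 ✓
  (2) 4 = 2 × 2, remainder 0 ✓
  (3) 0 = 5 × 0, remainder 0 ✓
  (4) x = 4, target 4 ✓ (second branch holds)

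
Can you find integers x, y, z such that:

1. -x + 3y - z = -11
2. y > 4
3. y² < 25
No

A contradictory subset is {y > 4, y² < 25}. No integer assignment can satisfy these jointly:

  - y > 4: bounds one variable relative to a constant
  - y² < 25: restricts y to |y| ≤ 4

Direct contradiction: the bounds on y require y ≥ 5 and y ≤ 4 simultaneously, which is empty.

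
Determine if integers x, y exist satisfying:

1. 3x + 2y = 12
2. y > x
Yes

Take x = 2, y = 3. Substituting into each constraint:
  (1) 3(2) + 2(3) = 12 ✓
  (2) 3 > 2 ✓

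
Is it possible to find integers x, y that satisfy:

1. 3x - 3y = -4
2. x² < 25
No

Even the single constraint (3x - 3y = -4) is infeasible over the integers.

  - 3x - 3y = -4: every term on the left is divisible by 3, so the LHS ≡ 0 (mod 3), but the RHS -4 is not — no integer solution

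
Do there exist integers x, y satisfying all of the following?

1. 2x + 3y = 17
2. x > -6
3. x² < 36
Yes

Take x = -5, y = 9. Substituting into each constraint:
  (1) 2(-5) + 3(9) = 17 ✓
  (2) -5 > -6 ✓
  (3) x² = (-5)² = 25, and 25 < 36 ✓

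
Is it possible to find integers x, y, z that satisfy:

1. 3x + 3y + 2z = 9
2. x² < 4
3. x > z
Yes

Take x = 1, y = 2, z = 0. Substituting into each constraint:
  (1) 3(1) + 3(2) + 2(0) = 9 ✓
  (2) x² = (1)² = 1, and 1 < 4 ✓
  (3) 1 > 0 ✓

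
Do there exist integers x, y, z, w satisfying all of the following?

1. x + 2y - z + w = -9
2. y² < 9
Yes

Take x = -9, y = 0, z = 0, w = 0. Substituting into each constraint:
  (1) (-9) + 2(0) + 0 + 0 = -9 ✓
  (2) y² = (0)² = 0, and 0 < 9 ✓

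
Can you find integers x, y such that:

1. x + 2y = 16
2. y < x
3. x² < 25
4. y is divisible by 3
No

A contradictory subset is {x + 2y = 16, y < x, x² < 25}. No integer assignment can satisfy these jointly:

  - x + 2y = 16: is a linear equation tying the variables together
  - y < x: bounds one variable relative to another variable
  - x² < 25: restricts x to |x| ≤ 4

Propagating the comparison: y < x and x ≤ 4 give y ≤ 3. Range argument: with x ∈ [-4, 4], y ∈ [−∞, 3], the left side of the equation is at most 10, but the right side is 16 > 10. No integer solution exists.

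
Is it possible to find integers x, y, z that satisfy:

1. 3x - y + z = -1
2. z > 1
Yes

Take x = -1, y = 0, z = 2. Substituting into each constraint:
  (1) 3(-1) + 0 + 2 = -1 ✓
  (2) 2 > 1 ✓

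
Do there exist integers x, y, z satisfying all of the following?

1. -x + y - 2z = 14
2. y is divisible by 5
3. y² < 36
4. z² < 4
Yes

Take x = -14, y = 0, z = 0. Substituting into each constraint:
  (1) 14 + 0 - 2(0) = 14 ✓
  (2) 0 = 5 × 0, remainder 0 ✓
  (3) y² = (0)² = 0, and 0 < 36 ✓
  (4) z² = (0)² = 0, and 0 < 4 ✓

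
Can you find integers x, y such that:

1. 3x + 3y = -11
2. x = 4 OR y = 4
No

Even the single constraint (3x + 3y = -11) is infeasible over the integers.

  - 3x + 3y = -11: every term on the left is divisible by 3, so the LHS ≡ 0 (mod 3), but the RHS -11 is not — no integer solution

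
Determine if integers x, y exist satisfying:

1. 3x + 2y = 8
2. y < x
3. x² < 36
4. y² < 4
Yes

Take x = 2, y = 1. Substituting into each constraint:
  (1) 3(2) + 2(1) = 8 ✓
  (2) 1 < 2 ✓
  (3) x² = (2)² = 4, and 4 < 36 ✓
  (4) y² = (1)² = 1, and 1 < 4 ✓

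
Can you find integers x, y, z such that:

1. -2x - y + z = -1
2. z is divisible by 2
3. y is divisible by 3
Yes

Take x = 3, y = -3, z = 2. Substituting into each constraint:
  (1) -2(3) + 3 + 2 = -1 ✓
  (2) 2 = 2 × 1, remainder 0 ✓
  (3) -3 = 3 × -1, remainder 0 ✓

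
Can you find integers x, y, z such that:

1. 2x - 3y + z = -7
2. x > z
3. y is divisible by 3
Yes

Take x = -2, y = 0, z = -3. Substituting into each constraint:
  (1) 2(-2) - 3(0) + (-3) = -7 ✓
  (2) -2 > -3 ✓
  (3) 0 = 3 × 0, remainder 0 ✓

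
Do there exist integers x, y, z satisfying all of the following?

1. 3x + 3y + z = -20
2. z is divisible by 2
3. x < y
Yes

Take x = -2, y = 0, z = -14. Substituting into each constraint:
  (1) 3(-2) + 3(0) + (-14) = -20 ✓
  (2) -14 = 2 × -7, remainder 0 ✓
  (3) -2 < 0 ✓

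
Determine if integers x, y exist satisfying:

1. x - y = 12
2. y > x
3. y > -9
No

A contradictory subset is {x - y = 12, y > x}. No integer assignment can satisfy these jointly:

  - x - y = 12: is a linear equation tying the variables together
  - y > x: bounds one variable relative to another variable

From the equation, x − y = 12, i.e. y − x = -12; but y > x requires y − x ≥ 1. Contradiction.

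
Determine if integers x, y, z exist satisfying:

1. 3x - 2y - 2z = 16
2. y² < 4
Yes

Take x = 6, y = 1, z = 0. Substituting into each constraint:
  (1) 3(6) - 2(1) - 2(0) = 16 ✓
  (2) y² = (1)² = 1, and 1 < 4 ✓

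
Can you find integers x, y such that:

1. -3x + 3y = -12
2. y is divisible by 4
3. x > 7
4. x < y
No

A contradictory subset is {-3x + 3y = -12, x < y}. No integer assignment can satisfy these jointly:

  - -3x + 3y = -12: is a linear equation tying the variables together
  - x < y: bounds one variable relative to another variable

From the equation, x − y = 4, i.e. y − x = -4; but y > x requires y − x ≥ 1. Contradiction.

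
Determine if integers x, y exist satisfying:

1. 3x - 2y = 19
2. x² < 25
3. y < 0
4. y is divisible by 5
Yes

Take x = 3, y = -5. Substituting into each constraint:
  (1) 3(3) - 2(-5) = 19 ✓
  (2) x² = (3)² = 9, and 9 < 25 ✓
  (3) -5 < 0 ✓
  (4) -5 = 5 × -1, remainder 0 ✓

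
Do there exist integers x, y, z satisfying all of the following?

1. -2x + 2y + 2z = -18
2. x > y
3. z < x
Yes

Take x = 1, y = -8, z = 0. Substituting into each constraint:
  (1) -2(1) + 2(-8) + 2(0) = -18 ✓
  (2) 1 > -8 ✓
  (3) 0 < 1 ✓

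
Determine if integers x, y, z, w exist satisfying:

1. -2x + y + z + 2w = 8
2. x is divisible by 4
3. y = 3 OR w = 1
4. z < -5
Yes

Take x = -8, y = 2, z = -12, w = 1. Substituting into each constraint:
  (1) -2(-8) + 2 + (-12) + 2(1) = 8 ✓
  (2) -8 = 4 × -2, remainder 0 ✓
  (3) w = 1, target 1 ✓ (second branch holds)
  (4) -12 < -5 ✓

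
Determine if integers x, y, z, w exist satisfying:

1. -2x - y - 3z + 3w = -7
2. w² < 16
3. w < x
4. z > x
Yes

Take x = 0, y = 1, z = 1, w = -1. Substituting into each constraint:
  (1) -2(0) + (-1) - 3(1) + 3(-1) = -7 ✓
  (2) w² = (-1)² = 1, and 1 < 16 ✓
  (3) -1 < 0 ✓
  (4) 1 > 0 ✓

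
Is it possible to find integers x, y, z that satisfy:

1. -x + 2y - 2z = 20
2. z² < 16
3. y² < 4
Yes

Take x = -20, y = 0, z = 0. Substituting into each constraint:
  (1) 20 + 2(0) - 2(0) = 20 ✓
  (2) z² = (0)² = 0, and 0 < 16 ✓
  (3) y² = (0)² = 0, and 0 < 4 ✓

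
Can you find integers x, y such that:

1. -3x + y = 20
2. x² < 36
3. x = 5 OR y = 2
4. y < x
No

A contradictory subset is {-3x + y = 20, x = 5 OR y = 2, y < x}. No integer assignment can satisfy these jointly:

  - -3x + y = 20: is a linear equation tying the variables together
  - x = 5 OR y = 2: forces a choice: either x = 5 or y = 2
  - y < x: bounds one variable relative to another variable

Split on the disjunction (x = 5 OR y = 2):
  • If x = 5: the equation forces y = 35, giving (x, y) = (5, 35), which violates x > y.
  • If y = 2: the equation forces x = -6, giving (y, x) = (2, -6), which violates x > y.
Both branches are infeasible, so the system has no integer solution.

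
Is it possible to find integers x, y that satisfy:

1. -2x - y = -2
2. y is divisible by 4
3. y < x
Yes

Take x = 1, y = 0. Substituting into each constraint:
  (1) -2(1) + 0 = -2 ✓
  (2) 0 = 4 × 0, remainder 0 ✓
  (3) 0 < 1 ✓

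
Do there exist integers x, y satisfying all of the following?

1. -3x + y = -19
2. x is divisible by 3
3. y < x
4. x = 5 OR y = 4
No

A contradictory subset is {-3x + y = -19, x is divisible by 3, x = 5 OR y = 4}. No integer assignment can satisfy these jointly:

  - -3x + y = -19: is a linear equation tying the variables together
  - x is divisible by 3: restricts x to multiples of 3
  - x = 5 OR y = 4: forces a choice: either x = 5 or y = 4

Split on the disjunction (x = 5 OR y = 4):
  • If x = 5: this contradicts the divisibility constraint — 5 is not a multiple of 3.
  • If y = 4: with y = 4, writing x = 3x', every remaining term of the linear equation is divisible by 9, so the left side is ≡ 0 (mod 9); but the right side -23 ≡ 4 (mod 9). No integers can satisfy it.
Both branches are infeasible, so the system has no integer solution.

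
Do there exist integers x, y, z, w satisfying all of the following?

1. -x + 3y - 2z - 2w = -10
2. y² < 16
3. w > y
Yes

Take x = 7, y = -1, z = 0, w = 0. Substituting into each constraint:
  (1) (-7) + 3(-1) - 2(0) - 2(0) = -10 ✓
  (2) y² = (-1)² = 1, and 1 < 16 ✓
  (3) 0 > -1 ✓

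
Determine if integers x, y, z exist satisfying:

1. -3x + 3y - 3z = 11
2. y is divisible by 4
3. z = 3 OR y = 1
No

Even the single constraint (-3x + 3y - 3z = 11) is infeasible over the integers.

  - -3x + 3y - 3z = 11: every term on the left is divisible by 3, so the LHS ≡ 0 (mod 3), but the RHS 11 is not — no integer solution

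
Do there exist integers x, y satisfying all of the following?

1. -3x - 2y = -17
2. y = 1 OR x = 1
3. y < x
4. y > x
No

A contradictory subset is {y < x, y > x}. No integer assignment can satisfy these jointly:

  - y < x: bounds one variable relative to another variable
  - y > x: bounds one variable relative to another variable

Direct contradiction: x > y and y > x cannot both hold.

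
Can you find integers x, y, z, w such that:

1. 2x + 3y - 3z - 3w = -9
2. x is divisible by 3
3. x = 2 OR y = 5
Yes

Take x = 0, y = 5, z = 8, w = 0. Substituting into each constraint:
  (1) 2(0) + 3(5) - 3(8) - 3(0) = -9 ✓
  (2) 0 = 3 × 0, remainder 0 ✓
  (3) y = 5, target 5 ✓ (second branch holds)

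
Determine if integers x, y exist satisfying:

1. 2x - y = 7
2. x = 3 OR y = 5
Yes

Take x = 3, y = -1. Substituting into each constraint:
  (1) 2(3) + 1 = 7 ✓
  (2) x = 3, target 3 ✓ (first branch holds)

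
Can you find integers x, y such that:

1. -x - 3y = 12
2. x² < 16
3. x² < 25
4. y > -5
Yes

Take x = 0, y = -4. Substituting into each constraint:
  (1) 0 - 3(-4) = 12 ✓
  (2) x² = (0)² = 0, and 0 < 16 ✓
  (3) x² = (0)² = 0, and 0 < 25 ✓
  (4) -4 > -5 ✓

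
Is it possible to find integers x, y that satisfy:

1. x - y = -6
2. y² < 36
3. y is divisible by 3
Yes

Take x = -6, y = 0. Substituting into each constraint:
  (1) (-6) + 0 = -6 ✓
  (2) y² = (0)² = 0, and 0 < 36 ✓
  (3) 0 = 3 × 0, remainder 0 ✓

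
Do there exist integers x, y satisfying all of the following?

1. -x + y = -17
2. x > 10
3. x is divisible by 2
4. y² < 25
Yes

Take x = 20, y = 3. Substituting into each constraint:
  (1) (-20) + 3 = -17 ✓
  (2) 20 > 10 ✓
  (3) 20 = 2 × 10, remainder 0 ✓
  (4) y² = (3)² = 9, and 9 < 25 ✓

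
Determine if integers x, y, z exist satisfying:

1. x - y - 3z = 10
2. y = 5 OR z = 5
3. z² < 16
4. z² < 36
Yes

Take x = 15, y = 5, z = 0. Substituting into each constraint:
  (1) 15 + (-5) - 3(0) = 10 ✓
  (2) y = 5, target 5 ✓ (first branch holds)
  (3) z² = (0)² = 0, and 0 < 16 ✓
  (4) z² = (0)² = 0, and 0 < 36 ✓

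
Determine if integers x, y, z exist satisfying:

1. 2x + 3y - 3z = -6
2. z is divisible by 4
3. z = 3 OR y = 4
Yes

Take x = -9, y = 4, z = 0. Substituting into each constraint:
  (1) 2(-9) + 3(4) - 3(0) = -6 ✓
  (2) 0 = 4 × 0, remainder 0 ✓
  (3) y = 4, target 4 ✓ (second branch holds)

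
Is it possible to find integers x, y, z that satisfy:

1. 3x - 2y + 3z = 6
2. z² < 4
Yes

Take x = 0, y = -3, z = 0. Substituting into each constraint:
  (1) 3(0) - 2(-3) + 3(0) = 6 ✓
  (2) z² = (0)² = 0, and 0 < 4 ✓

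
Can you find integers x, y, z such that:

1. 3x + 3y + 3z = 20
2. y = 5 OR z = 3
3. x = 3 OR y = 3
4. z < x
No

Even the single constraint (3x + 3y + 3z = 20) is infeasible over the integers.

  - 3x + 3y + 3z = 20: every term on the left is divisible by 3, so the LHS ≡ 0 (mod 3), but the RHS 20 is not — no integer solution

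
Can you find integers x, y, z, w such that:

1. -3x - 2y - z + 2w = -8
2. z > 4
Yes

Take x = 0, y = 1, z = 6, w = 0. Substituting into each constraint:
  (1) -3(0) - 2(1) + (-6) + 2(0) = -8 ✓
  (2) 6 > 4 ✓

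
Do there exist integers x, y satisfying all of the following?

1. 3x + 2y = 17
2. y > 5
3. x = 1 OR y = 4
Yes

Take x = 1, y = 7. Substituting into each constraint:
  (1) 3(1) + 2(7) = 17 ✓
  (2) 7 > 5 ✓
  (3) x = 1, target 1 ✓ (first branch holds)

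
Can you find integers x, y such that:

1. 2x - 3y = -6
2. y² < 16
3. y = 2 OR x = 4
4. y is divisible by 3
No

A contradictory subset is {2x - 3y = -6, y = 2 OR x = 4, y is divisible by 3}. No integer assignment can satisfy these jointly:

  - 2x - 3y = -6: is a linear equation tying the variables together
  - y = 2 OR x = 4: forces a choice: either y = 2 or x = 4
  - y is divisible by 3: restricts y to multiples of 3

Split on the disjunction (y = 2 OR x = 4):
  • If y = 2: this contradicts the divisibility constraint — 2 is not a multiple of 3.
  • If x = 4: with x = 4, writing y = 3y', every remaining term of the linear equation is divisible by 9, so the left side is ≡ 0 (mod 9); but the right side -14 ≡ 4 (mod 9). No integers can satisfy it.
Both branches are infeasible, so the system has no integer solution.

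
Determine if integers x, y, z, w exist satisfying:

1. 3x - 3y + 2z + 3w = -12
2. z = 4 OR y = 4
Yes

Take x = -4, y = 4, z = 6, w = 0. Substituting into each constraint:
  (1) 3(-4) - 3(4) + 2(6) + 3(0) = -12 ✓
  (2) y = 4, target 4 ✓ (second branch holds)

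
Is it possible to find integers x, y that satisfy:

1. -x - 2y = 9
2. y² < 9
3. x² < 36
Yes

Take x = -5, y = -2. Substituting into each constraint:
  (1) 5 - 2(-2) = 9 ✓
  (2) y² = (-2)² = 4, and 4 < 9 ✓
  (3) x² = (-5)² = 25, and 25 < 36 ✓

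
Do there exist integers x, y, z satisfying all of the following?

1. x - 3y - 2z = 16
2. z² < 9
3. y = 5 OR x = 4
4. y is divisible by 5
Yes

Take x = 35, y = 5, z = 2. Substituting into each constraint:
  (1) 35 - 3(5) - 2(2) = 16 ✓
  (2) z² = (2)² = 4, and 4 < 9 ✓
  (3) y = 5, target 5 ✓ (first branch holds)
  (4) 5 = 5 × 1, remainder 0 ✓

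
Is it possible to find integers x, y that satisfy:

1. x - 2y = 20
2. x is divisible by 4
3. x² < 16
Yes

Take x = 0, y = -10. Substituting into each constraint:
  (1) 0 - 2(-10) = 20 ✓
  (2) 0 = 4 × 0, remainder 0 ✓
  (3) x² = (0)² = 0, and 0 < 16 ✓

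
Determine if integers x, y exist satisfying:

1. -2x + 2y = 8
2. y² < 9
Yes

Take x = -4, y = 0. Substituting into each constraint:
  (1) -2(-4) + 2(0) = 8 ✓
  (2) y² = (0)² = 0, and 0 < 9 ✓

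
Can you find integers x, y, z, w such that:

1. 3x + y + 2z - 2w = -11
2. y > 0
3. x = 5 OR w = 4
Yes

Take x = 6, y = 1, z = -11, w = 4. Substituting into each constraint:
  (1) 3(6) + 1 + 2(-11) - 2(4) = -11 ✓
  (2) 1 > 0 ✓
  (3) w = 4, target 4 ✓ (second branch holds)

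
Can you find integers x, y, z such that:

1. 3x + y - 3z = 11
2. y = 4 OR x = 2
Yes

Take x = 2, y = 2, z = -1. Substituting into each constraint:
  (1) 3(2) + 2 - 3(-1) = 11 ✓
  (2) x = 2, target 2 ✓ (second branch holds)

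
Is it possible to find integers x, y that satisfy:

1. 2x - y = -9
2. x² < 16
Yes

Take x = 0, y = 9. Substituting into each constraint:
  (1) 2(0) + (-9) = -9 ✓
  (2) x² = (0)² = 0, and 0 < 16 ✓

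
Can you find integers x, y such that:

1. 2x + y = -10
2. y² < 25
Yes

Take x = -5, y = 0. Substituting into each constraint:
  (1) 2(-5) + 0 = -10 ✓
  (2) y² = (0)² = 0, and 0 < 25 ✓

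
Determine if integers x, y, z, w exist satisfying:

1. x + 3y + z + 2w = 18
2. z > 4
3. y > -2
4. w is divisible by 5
Yes

Take x = 13, y = 0, z = 5, w = 0. Substituting into each constraint:
  (1) 13 + 3(0) + 5 + 2(0) = 18 ✓
  (2) 5 > 4 ✓
  (3) 0 > -2 ✓
  (4) 0 = 5 × 0, remainder 0 ✓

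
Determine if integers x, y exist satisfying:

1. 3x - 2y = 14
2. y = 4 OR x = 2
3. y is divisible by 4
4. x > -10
Yes

Take x = 2, y = -4. Substituting into each constraint:
  (1) 3(2) - 2(-4) = 14 ✓
  (2) x = 2, target 2 ✓ (second branch holds)
  (3) -4 = 4 × -1, remainder 0 ✓
  (4) 2 > -10 ✓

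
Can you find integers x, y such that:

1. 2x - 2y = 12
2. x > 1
Yes

Take x = 2, y = -4. Substituting into each constraint:
  (1) 2(2) - 2(-4) = 12 ✓
  (2) 2 > 1 ✓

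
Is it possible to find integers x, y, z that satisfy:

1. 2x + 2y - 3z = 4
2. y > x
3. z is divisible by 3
Yes

Take x = 0, y = 2, z = 0. Substituting into each constraint:
  (1) 2(0) + 2(2) - 3(0) = 4 ✓
  (2) 2 > 0 ✓
  (3) 0 = 3 × 0, remainder 0 ✓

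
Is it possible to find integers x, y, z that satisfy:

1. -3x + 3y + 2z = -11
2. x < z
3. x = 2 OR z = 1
Yes

Take x = 2, y = -5, z = 5. Substituting into each constraint:
  (1) -3(2) + 3(-5) + 2(5) = -11 ✓
  (2) 2 < 5 ✓
  (3) x = 2, target 2 ✓ (first branch holds)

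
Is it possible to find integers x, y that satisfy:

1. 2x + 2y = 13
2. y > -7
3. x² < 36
No

Even the single constraint (2x + 2y = 13) is infeasible over the integers.

  - 2x + 2y = 13: every term on the left is divisible by 2, so the LHS ≡ 0 (mod 2), but the RHS 13 is not — no integer solution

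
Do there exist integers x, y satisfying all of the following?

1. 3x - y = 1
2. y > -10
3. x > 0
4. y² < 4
No

A contradictory subset is {3x - y = 1, x > 0, y² < 4}. No integer assignment can satisfy these jointly:

  - 3x - y = 1: is a linear equation tying the variables together
  - x > 0: bounds one variable relative to a constant
  - y² < 4: restricts y to |y| ≤ 1

Range argument: with x ∈ [1, ∞], y ∈ [-1, 1], the left side of the equation is at least 2, but the right side is 1 < 2. No integer solution exists.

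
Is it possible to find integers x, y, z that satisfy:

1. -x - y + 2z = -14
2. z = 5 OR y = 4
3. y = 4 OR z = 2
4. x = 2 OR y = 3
Yes

Take x = 2, y = 4, z = -4. Substituting into each constraint:
  (1) (-2) + (-4) + 2(-4) = -14 ✓
  (2) y = 4, target 4 ✓ (second branch holds)
  (3) y = 4, target 4 ✓ (first branch holds)
  (4) x = 2, target 2 ✓ (first branch holds)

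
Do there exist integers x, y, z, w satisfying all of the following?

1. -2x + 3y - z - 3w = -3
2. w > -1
Yes

Take x = 0, y = 0, z = 0, w = 1. Substituting into each constraint:
  (1) -2(0) + 3(0) + 0 - 3(1) = -3 ✓
  (2) 1 > -1 ✓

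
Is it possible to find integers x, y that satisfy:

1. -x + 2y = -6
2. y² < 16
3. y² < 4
Yes

Take x = 6, y = 0. Substituting into each constraint:
  (1) (-6) + 2(0) = -6 ✓
  (2) y² = (0)² = 0, and 0 < 16 ✓
  (3) y² = (0)² = 0, and 0 < 4 ✓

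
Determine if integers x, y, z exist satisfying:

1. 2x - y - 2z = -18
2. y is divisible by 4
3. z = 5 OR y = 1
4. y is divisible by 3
Yes

Take x = 2, y = 12, z = 5. Substituting into each constraint:
  (1) 2(2) + (-12) - 2(5) = -18 ✓
  (2) 12 = 4 × 3, remainder 0 ✓
  (3) z = 5, target 5 ✓ (first branch holds)
  (4) 12 = 3 × 4, remainder 0 ✓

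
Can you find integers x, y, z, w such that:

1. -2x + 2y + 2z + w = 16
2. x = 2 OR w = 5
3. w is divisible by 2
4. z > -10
Yes

Take x = 2, y = 0, z = 7, w = 6. Substituting into each constraint:
  (1) -2(2) + 2(0) + 2(7) + 6 = 16 ✓
  (2) x = 2, target 2 ✓ (first branch holds)
  (3) 6 = 2 × 3, remainder 0 ✓
  (4) 7 > -10 ✓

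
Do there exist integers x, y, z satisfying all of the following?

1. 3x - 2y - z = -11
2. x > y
Yes

Take x = 0, y = -1, z = 13. Substituting into each constraint:
  (1) 3(0) - 2(-1) + (-13) = -11 ✓
  (2) 0 > -1 ✓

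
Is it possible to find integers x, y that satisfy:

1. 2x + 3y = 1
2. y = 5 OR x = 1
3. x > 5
No

The full constraint system is jointly infeasible over the integers. Each constraint and what it forces:

  - 2x + 3y = 1: is a linear equation tying the variables together
  - y = 5 OR x = 1: forces a choice: either y = 5 or x = 1
  - x > 5: bounds one variable relative to a constant

Split on the disjunction (y = 5 OR x = 1):
  • If y = 5: the equation forces x = -7, which contradicts the bound x ≥ 6.
  • If x = 1: this contradicts the bound x ≥ 6.
Both branches are infeasible, so the system has no integer solution.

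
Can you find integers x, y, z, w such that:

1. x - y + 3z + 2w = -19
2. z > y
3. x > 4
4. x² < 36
Yes

Take x = 5, y = -2, z = 0, w = -13. Substituting into each constraint:
  (1) 5 + 2 + 3(0) + 2(-13) = -19 ✓
  (2) 0 > -2 ✓
  (3) 5 > 4 ✓
  (4) x² = (5)² = 25, and 25 < 36 ✓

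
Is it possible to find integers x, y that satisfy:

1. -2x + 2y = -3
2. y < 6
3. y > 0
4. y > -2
No

Even the single constraint (-2x + 2y = -3) is infeasible over the integers.

  - -2x + 2y = -3: every term on the left is divisible by 2, so the LHS ≡ 0 (mod 2), but the RHS -3 is not — no integer solution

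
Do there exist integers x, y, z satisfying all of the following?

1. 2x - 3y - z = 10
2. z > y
Yes

Take x = 2, y = -2, z = 0. Substituting into each constraint:
  (1) 2(2) - 3(-2) + 0 = 10 ✓
  (2) 0 > -2 ✓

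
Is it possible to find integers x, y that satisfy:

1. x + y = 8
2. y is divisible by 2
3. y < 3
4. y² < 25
Yes

Take x = 8, y = 0. Substituting into each constraint:
  (1) 8 + 0 = 8 ✓
  (2) 0 = 2 × 0, remainder 0 ✓
  (3) 0 < 3 ✓
  (4) y² = (0)² = 0, and 0 < 25 ✓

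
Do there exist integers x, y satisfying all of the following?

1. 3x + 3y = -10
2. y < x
No

Even the single constraint (3x + 3y = -10) is infeasible over the integers.

  - 3x + 3y = -10: every term on the left is divisible by 3, so the LHS ≡ 0 (mod 3), but the RHS -10 is not — no integer solution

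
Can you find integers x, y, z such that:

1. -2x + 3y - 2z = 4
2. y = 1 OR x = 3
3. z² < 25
Yes

Take x = 3, y = 2, z = -2. Substituting into each constraint:
  (1) -2(3) + 3(2) - 2(-2) = 4 ✓
  (2) x = 3, target 3 ✓ (second branch holds)
  (3) z² = (-2)² = 4, and 4 < 25 ✓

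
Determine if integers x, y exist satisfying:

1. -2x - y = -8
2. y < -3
Yes

Take x = 6, y = -4. Substituting into each constraint:
  (1) -2(6) + 4 = -8 ✓
  (2) -4 < -3 ✓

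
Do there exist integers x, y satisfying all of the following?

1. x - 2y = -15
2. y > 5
Yes

Take x = 1, y = 8. Substituting into each constraint:
  (1) 1 - 2(8) = -15 ✓
  (2) 8 > 5 ✓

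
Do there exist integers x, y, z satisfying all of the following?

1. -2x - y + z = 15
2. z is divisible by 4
Yes

Take x = 0, y = -15, z = 0. Substituting into each constraint:
  (1) -2(0) + 15 + 0 = 15 ✓
  (2) 0 = 4 × 0, remainder 0 ✓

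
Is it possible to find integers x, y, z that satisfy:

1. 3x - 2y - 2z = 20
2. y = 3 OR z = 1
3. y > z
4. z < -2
Yes

Take x = 6, y = 3, z = -4. Substituting into each constraint:
  (1) 3(6) - 2(3) - 2(-4) = 20 ✓
  (2) y = 3, target 3 ✓ (first branch holds)
  (3) 3 > -4 ✓
  (4) -4 < -2 ✓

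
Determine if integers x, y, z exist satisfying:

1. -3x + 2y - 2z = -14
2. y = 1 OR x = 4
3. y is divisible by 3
Yes

Take x = 4, y = 3, z = 4. Substituting into each constraint:
  (1) -3(4) + 2(3) - 2(4) = -14 ✓
  (2) x = 4, target 4 ✓ (second branch holds)
  (3) 3 = 3 × 1, remainder 0 ✓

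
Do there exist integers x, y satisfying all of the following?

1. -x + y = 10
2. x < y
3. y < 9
Yes

Take x = -10, y = 0. Substituting into each constraint:
  (1) 10 + 0 = 10 ✓
  (2) -10 < 0 ✓
  (3) 0 < 9 ✓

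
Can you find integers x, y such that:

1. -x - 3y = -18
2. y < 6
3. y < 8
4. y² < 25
Yes

Take x = 18, y = 0. Substituting into each constraint:
  (1) (-18) - 3(0) = -18 ✓
  (2) 0 < 6 ✓
  (3) 0 < 8 ✓
  (4) y² = (0)² = 0, and 0 < 25 ✓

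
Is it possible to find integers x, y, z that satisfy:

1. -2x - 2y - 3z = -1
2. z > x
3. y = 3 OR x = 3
Yes

Take x = -4, y = 3, z = 1. Substituting into each constraint:
  (1) -2(-4) - 2(3) - 3(1) = -1 ✓
  (2) 1 > -4 ✓
  (3) y = 3, target 3 ✓ (first branch holds)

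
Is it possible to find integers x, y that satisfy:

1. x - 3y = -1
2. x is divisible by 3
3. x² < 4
No

A contradictory subset is {x - 3y = -1, x is divisible by 3}. No integer assignment can satisfy these jointly:

  - x - 3y = -1: is a linear equation tying the variables together
  - x is divisible by 3: restricts x to multiples of 3

Modular obstruction: writing x = 3x', every remaining term of the linear equation is divisible by 3, so the left side is ≡ 0 (mod 3); but the right side -1 ≡ 2 (mod 3). No integers can satisfy it.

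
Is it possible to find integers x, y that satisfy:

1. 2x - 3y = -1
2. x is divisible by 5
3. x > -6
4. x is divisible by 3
No

A contradictory subset is {2x - 3y = -1, x is divisible by 3}. No integer assignment can satisfy these jointly:

  - 2x - 3y = -1: is a linear equation tying the variables together
  - x is divisible by 3: restricts x to multiples of 3

Modular obstruction: writing x = 3x', every remaining term of the linear equation is divisible by 3, so the left side is ≡ 0 (mod 3); but the right side -1 ≡ 2 (mod 3). No integers can satisfy it.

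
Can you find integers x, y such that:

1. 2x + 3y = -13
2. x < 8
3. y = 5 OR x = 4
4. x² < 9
No

A contradictory subset is {2x + 3y = -13, y = 5 OR x = 4, x² < 9}. No integer assignment can satisfy these jointly:

  - 2x + 3y = -13: is a linear equation tying the variables together
  - y = 5 OR x = 4: forces a choice: either y = 5 or x = 4
  - x² < 9: restricts x to |x| ≤ 2

Split on the disjunction (y = 5 OR x = 4):
  • If y = 5: the equation forces x = -14, but x² < 9 requires |x| ≤ 2.
  • If x = 4: this contradicts x² < 9, which requires |x| ≤ 2.
Both branches are infeasible, so the system has no integer solution.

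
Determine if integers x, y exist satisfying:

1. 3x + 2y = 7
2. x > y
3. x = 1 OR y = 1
No

The full constraint system is jointly infeasible over the integers. Each constraint and what it forces:

  - 3x + 2y = 7: is a linear equation tying the variables together
  - x > y: bounds one variable relative to another variable
  - x = 1 OR y = 1: forces a choice: either x = 1 or y = 1

Split on the disjunction (x = 1 OR y = 1):
  • If x = 1: the equation forces y = 2, giving (x, y) = (1, 2), which violates x > y.
  • If y = 1: with y = 1, every remaining term of the linear equation is divisible by 3, so the left side is ≡ 0 (mod 3); but the right side 5 ≡ 2 (mod 3). No integers can satisfy it.
Both branches are infeasible, so the system has no integer solution.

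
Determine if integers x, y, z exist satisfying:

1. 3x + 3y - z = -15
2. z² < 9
Yes

Take x = 0, y = -5, z = 0. Substituting into each constraint:
  (1) 3(0) + 3(-5) + 0 = -15 ✓
  (2) z² = (0)² = 0, and 0 < 9 ✓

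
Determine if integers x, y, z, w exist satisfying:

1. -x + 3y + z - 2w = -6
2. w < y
Yes

Take x = 8, y = 0, z = 0, w = -1. Substituting into each constraint:
  (1) (-8) + 3(0) + 0 - 2(-1) = -6 ✓
  (2) -1 < 0 ✓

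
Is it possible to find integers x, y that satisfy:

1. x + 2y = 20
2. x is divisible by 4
Yes

Take x = 0, y = 10. Substituting into each constraint:
  (1) 0 + 2(10) = 20 ✓
  (2) 0 = 4 × 0, remainder 0 ✓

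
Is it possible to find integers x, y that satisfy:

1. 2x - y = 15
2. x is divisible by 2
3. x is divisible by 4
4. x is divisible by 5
Yes

Take x = 0, y = -15. Substituting into each constraint:
  (1) 2(0) + 15 = 15 ✓
  (2) 0 = 2 × 0, remainder 0 ✓
  (3) 0 = 4 × 0, remainder 0 ✓
  (4) 0 = 5 × 0, remainder 0 ✓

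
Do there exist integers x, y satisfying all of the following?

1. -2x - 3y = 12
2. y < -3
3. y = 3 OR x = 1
No

The full constraint system is jointly infeasible over the integers. Each constraint and what it forces:

  - -2x - 3y = 12: is a linear equation tying the variables together
  - y < -3: bounds one variable relative to a constant
  - y = 3 OR x = 1: forces a choice: either y = 3 or x = 1

Split on the disjunction (y = 3 OR x = 1):
  • If y = 3: this contradicts the bound y ≤ -4.
  • If x = 1: with x = 1, every remaining term of the linear equation is divisible by 3, so the left side is ≡ 0 (mod 3); but the right side 14 ≡ 2 (mod 3). No integers can satisfy it.
Both branches are infeasible, so the system has no integer solution.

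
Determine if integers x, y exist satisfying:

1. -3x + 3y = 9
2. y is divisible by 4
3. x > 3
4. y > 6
Yes

Take x = 5, y = 8. Substituting into each constraint:
  (1) -3(5) + 3(8) = 9 ✓
  (2) 8 = 4 × 2, remainder 0 ✓
  (3) 5 > 3 ✓
  (4) 8 > 6 ✓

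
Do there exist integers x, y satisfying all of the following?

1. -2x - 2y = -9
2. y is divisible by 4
No

Even the single constraint (-2x - 2y = -9) is infeasible over the integers.

  - -2x - 2y = -9: every term on the left is divisible by 2, so the LHS ≡ 0 (mod 2), but the RHS -9 is not — no integer solution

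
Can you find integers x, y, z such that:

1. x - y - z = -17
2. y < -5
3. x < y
Yes

Take x = -7, y = -6, z = 16. Substituting into each constraint:
  (1) (-7) + 6 + (-16) = -17 ✓
  (2) -6 < -5 ✓
  (3) -7 < -6 ✓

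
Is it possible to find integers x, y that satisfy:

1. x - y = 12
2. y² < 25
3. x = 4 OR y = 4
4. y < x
Yes

Take x = 16, y = 4. Substituting into each constraint:
  (1) 16 + (-4) = 12 ✓
  (2) y² = (4)² = 16, and 16 < 25 ✓
  (3) y = 4, target 4 ✓ (second branch holds)
  (4) 4 < 16 ✓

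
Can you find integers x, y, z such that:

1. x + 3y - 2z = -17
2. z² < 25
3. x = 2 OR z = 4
Yes

Take x = -9, y = 0, z = 4. Substituting into each constraint:
  (1) (-9) + 3(0) - 2(4) = -17 ✓
  (2) z² = (4)² = 16, and 16 < 25 ✓
  (3) z = 4, target 4 ✓ (second branch holds)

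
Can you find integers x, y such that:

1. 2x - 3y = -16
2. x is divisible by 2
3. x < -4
Yes

Take x = -8, y = 0. Substituting into each constraint:
  (1) 2(-8) - 3(0) = -16 ✓
  (2) -8 = 2 × -4, remainder 0 ✓
  (3) -8 < -4 ✓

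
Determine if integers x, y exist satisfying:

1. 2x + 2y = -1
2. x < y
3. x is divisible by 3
No

Even the single constraint (2x + 2y = -1) is infeasible over the integers.

  - 2x + 2y = -1: every term on the left is divisible by 2, so the LHS ≡ 0 (mod 2), but the RHS -1 is not — no integer solution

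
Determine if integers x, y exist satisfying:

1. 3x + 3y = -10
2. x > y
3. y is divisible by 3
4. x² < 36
No

Even the single constraint (3x + 3y = -10) is infeasible over the integers.

  - 3x + 3y = -10: every term on the left is divisible by 3, so the LHS ≡ 0 (mod 3), but the RHS -10 is not — no integer solution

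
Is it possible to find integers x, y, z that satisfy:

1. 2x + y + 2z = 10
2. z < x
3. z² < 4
Yes

Take x = 1, y = 8, z = 0. Substituting into each constraint:
  (1) 2(1) + 8 + 2(0) = 10 ✓
  (2) 0 < 1 ✓
  (3) z² = (0)² = 0, and 0 < 4 ✓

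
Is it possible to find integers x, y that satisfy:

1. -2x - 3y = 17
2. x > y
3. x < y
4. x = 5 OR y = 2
No

A contradictory subset is {x > y, x < y}. No integer assignment can satisfy these jointly:

  - x > y: bounds one variable relative to another variable
  - x < y: bounds one variable relative to another variable

Direct contradiction: x > y and y > x cannot both hold.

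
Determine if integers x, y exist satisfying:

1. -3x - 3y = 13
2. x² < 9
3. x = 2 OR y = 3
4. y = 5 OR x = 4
No

Even the single constraint (-3x - 3y = 13) is infeasible over the integers.

  - -3x - 3y = 13: every term on the left is divisible by 3, so the LHS ≡ 0 (mod 3), but the RHS 13 is not — no integer solution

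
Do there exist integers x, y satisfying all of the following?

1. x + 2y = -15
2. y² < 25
Yes

Take x = -15, y = 0. Substituting into each constraint:
  (1) (-15) + 2(0) = -15 ✓
  (2) y² = (0)² = 0, and 0 < 25 ✓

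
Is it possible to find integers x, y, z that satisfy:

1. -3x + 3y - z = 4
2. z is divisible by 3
No

The full constraint system is jointly infeasible over the integers. Each constraint and what it forces:

  - -3x + 3y - z = 4: is a linear equation tying the variables together
  - z is divisible by 3: restricts z to multiples of 3

Modular obstruction: writing z = 3z', every remaining term of the linear equation is divisible by 3, so the left side is ≡ 0 (mod 3); but the right side 4 ≡ 1 (mod 3). No integers can satisfy it.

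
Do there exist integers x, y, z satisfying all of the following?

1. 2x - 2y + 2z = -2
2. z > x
Yes

Take x = 0, y = 2, z = 1. Substituting into each constraint:
  (1) 2(0) - 2(2) + 2(1) = -2 ✓
  (2) 1 > 0 ✓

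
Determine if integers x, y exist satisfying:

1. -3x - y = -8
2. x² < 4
Yes

Take x = 0, y = 8. Substituting into each constraint:
  (1) -3(0) + (-8) = -8 ✓
  (2) x² = (0)² = 0, and 0 < 4 ✓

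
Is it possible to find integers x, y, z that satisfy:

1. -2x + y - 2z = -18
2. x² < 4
Yes

Take x = 0, y = -18, z = 0. Substituting into each constraint:
  (1) -2(0) + (-18) - 2(0) = -18 ✓
  (2) x² = (0)² = 0, and 0 < 4 ✓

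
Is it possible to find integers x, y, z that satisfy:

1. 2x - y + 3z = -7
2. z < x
Yes

Take x = 1, y = 9, z = 0. Substituting into each constraint:
  (1) 2(1) + (-9) + 3(0) = -7 ✓
  (2) 0 < 1 ✓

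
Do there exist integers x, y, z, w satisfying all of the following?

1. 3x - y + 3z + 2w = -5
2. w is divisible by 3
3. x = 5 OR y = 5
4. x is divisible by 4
Yes

Take x = 8, y = 5, z = -8, w = 0. Substituting into each constraint:
  (1) 3(8) + (-5) + 3(-8) + 2(0) = -5 ✓
  (2) 0 = 3 × 0, remainder 0 ✓
  (3) y = 5, target 5 ✓ (second branch holds)
  (4) 8 = 4 × 2, remainder 0 ✓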